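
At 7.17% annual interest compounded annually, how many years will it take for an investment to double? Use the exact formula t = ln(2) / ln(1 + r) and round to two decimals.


Doubling condition: (1 + r)^t = 2
Take ln of both sides: t × ln(1 + r) = ln(2)
t = ln(2) / ln(1 + r)
t = 0.693147 / 0.069246
t = 10.01

t = ln(2) / ln(1 + r) = 10.01 years


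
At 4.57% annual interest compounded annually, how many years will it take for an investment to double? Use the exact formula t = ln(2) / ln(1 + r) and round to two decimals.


Doubling condition: (1 + r)^t = 2
Take ln of both sides: t × ln(1 + r) = ln(2)
t = ln(2) / ln(1 + r)
t = 0.693147 / 0.044687
t = 15.51

t = ln(2) / ln(1 + r) = 15.51 years


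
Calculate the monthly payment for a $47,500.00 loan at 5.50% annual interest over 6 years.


Loan payment formula: PMT = PV × r / (1 − (1 + r)^(−n))
Monthly rate r = 0.055/12 ≈ 0.00458333, n = 72 months
Denominator: 1 − (1 + 0.055/12)^(−72) = 0.280534
PMT = $47,500.00 × (0.055/12) / 0.280534
PMT = $776.05 per month

PMT = PV × r / (1-(1+r)^(-n)) = $776.05/month


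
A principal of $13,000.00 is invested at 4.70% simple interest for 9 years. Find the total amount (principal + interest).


Total amount formula: A = P(1 + rt) = P + P·r·t
Interest: I = P × r × t = $13,000.00 × 0.047 × 9 = $5,499.00
A = P + I = $13,000.00 + $5,499.00 = $18,499.00

A = P + I = P(1 + rt) = $18,499.00


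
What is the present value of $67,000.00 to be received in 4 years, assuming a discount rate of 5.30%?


Present value formula: PV = FV / (1 + r)^t
PV = $67,000.00 / (1 + 0.053)^4
PV = $67,000.00 / 1.2294574
PV = $54,495.58

PV = FV / (1 + r)^t = $54,495.58


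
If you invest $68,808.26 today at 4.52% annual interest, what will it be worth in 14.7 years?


Future value formula: FV = PV × (1 + r)^t
FV = $68,808.26 × (1 + 0.0452)^14.7
FV = $68,808.26 × 1.91527525
FV = $131,786.76

FV = PV × (1 + r)^t = $131,786.76


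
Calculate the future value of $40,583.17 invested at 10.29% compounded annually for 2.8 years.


Compound interest formula: A = P(1 + r/n)^(nt)
A = $40,583.17 × (1 + 0.1029/1)^(1 × 2.8)
Growth factor: (1 + 0.1029/1)^2.8 = 1.3155313
A = $40,583.17 × 1.3155313
A = $53,388.43

A = P(1 + r/n)^(nt) = $53,388.43


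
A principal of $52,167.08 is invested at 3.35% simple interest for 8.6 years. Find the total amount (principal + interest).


Total amount formula: A = P(1 + rt) = P + P·r·t
Interest: I = P × r × t = $52,167.08 × 0.0335 × 8.6 = $15,029.34
A = P + I = $52,167.08 + $15,029.34 = $67,196.42

A = P + I = P(1 + rt) = $67,196.42


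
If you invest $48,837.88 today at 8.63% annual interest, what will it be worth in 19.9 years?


Future value formula: FV = PV × (1 + r)^t
FV = $48,837.88 × (1 + 0.0863)^19.9
FV = $48,837.88 × 5.1927882
FV = $253,604.77

FV = PV × (1 + r)^t = $253,604.77


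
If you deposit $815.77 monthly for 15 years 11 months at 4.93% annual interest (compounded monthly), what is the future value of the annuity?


Future value of an ordinary annuity: FV = PMT × ((1 + r)^n − 1) / r
Monthly rate r = 0.0493/12 ≈ 0.00410833, n = 191
FV = $815.77 × ((1 + 0.0493/12)^191 − 1) / (0.0493/12)
FV = $815.77 × 289.219644
FV = $235,936.71

FV = PMT × ((1+r)^n - 1)/r = $235,936.71


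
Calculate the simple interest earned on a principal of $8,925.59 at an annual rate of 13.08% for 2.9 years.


Simple interest formula: I = P × r × t
I = $8,925.59 × 0.1308 × 2.9
I = $3,385.65

I = P × r × t = $3,385.65


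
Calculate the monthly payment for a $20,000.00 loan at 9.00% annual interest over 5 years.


Loan payment formula: PMT = PV × r / (1 − (1 + r)^(−n))
Monthly rate r = 0.09/12 = 0.0075, n = 60 months
Denominator: 1 − (1 + 0.09/12)^(−60) = 0.361300
PMT = $20,000.00 × (0.09/12) / 0.361300
PMT = $415.17 per month

PMT = PV × r / (1-(1+r)^(-n)) = $415.17/month


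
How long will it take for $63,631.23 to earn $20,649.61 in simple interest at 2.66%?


Rearrange the simple interest formula for t:
I = P × r × t  ⇒  t = I / (P × r)
t = $20,649.61 / ($63,631.23 × 0.0266)
t = 12.2

t = I/(P×r) = 12.2 years


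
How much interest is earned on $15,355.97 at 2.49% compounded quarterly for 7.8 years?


Compound interest earned = final amount − principal.
A = P(1 + r/n)^(nt) = $15,355.97 × (1 + 0.0249/4)^(4 × 7.8) = $18,636.51
Interest = A − P = $18,636.51 − $15,355.97 = $3,280.54

Interest = A - P = $3,280.54


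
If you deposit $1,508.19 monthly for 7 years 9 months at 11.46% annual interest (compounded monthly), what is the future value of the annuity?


Future value of an ordinary annuity: FV = PMT × ((1 + r)^n − 1) / r
Monthly rate r = 0.1146/12 = 0.00955, n = 93
FV = $1,508.19 × ((1 + 0.1146/12)^93 − 1) / (0.1146/12)
FV = $1,508.19 × 148.733764
FV = $224,318.78

FV = PMT × ((1+r)^n - 1)/r = $224,318.78


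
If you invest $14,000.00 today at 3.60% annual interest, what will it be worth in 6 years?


Future value formula: FV = PV × (1 + r)^t
FV = $14,000.00 × (1 + 0.036)^6
FV = $14,000.00 × 1.2363987
FV = $17,309.58

FV = PV × (1 + r)^t = $17,309.58


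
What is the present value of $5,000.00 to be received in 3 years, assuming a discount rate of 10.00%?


Present value formula: PV = FV / (1 + r)^t
PV = $5,000.00 / (1 + 0.1)^3
PV = $5,000.00 / 1.331000
PV = $3,756.57

PV = FV / (1 + r)^t = $3,756.57


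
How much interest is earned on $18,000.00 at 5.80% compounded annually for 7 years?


Compound interest earned = final amount − principal.
A = P(1 + r/n)^(nt) = $18,000.00 × (1 + 0.058/1)^(1 × 7) = $26,709.89
Interest = A − P = $26,709.89 − $18,000.00 = $8,709.89

Interest = A - P = $8,709.89


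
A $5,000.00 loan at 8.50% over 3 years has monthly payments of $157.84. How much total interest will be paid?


Total paid over the life of the loan = PMT × n.
Total paid = $157.84 × 36 = $5,682.24
Total interest = total paid − principal = $5,682.24 − $5,000.00 = $682.24

Total interest = (PMT × n) - PV = $682.24


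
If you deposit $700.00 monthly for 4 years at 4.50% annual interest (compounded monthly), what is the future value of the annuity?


Future value of an ordinary annuity: FV = PMT × ((1 + r)^n − 1) / r
Monthly rate r = 0.045/12 = 0.00375, n = 48
FV = $700.00 × ((1 + 0.045/12)^48 − 1) / (0.045/12)
FV = $700.00 × 52.483834
FV = $36,738.68

FV = PMT × ((1+r)^n - 1)/r = $36,738.68


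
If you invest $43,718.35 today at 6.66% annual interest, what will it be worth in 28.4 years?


Future value formula: FV = PV × (1 + r)^t
FV = $43,718.35 × (1 + 0.0666)^28.4
FV = $43,718.35 × 6.240866
FV = $272,840.36

FV = PV × (1 + r)^t = $272,840.36


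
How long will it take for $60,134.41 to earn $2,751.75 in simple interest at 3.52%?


Rearrange the simple interest formula for t:
I = P × r × t  ⇒  t = I / (P × r)
t = $2,751.75 / ($60,134.41 × 0.0352)
t = 1.3

t = I/(P×r) = 1.3 years


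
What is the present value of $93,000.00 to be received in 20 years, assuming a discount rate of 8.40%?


Present value formula: PV = FV / (1 + r)^t
PV = $93,000.00 / (1 + 0.084)^20
PV = $93,000.00 / 5.0186354
PV = $18,530.93

PV = FV / (1 + r)^t = $18,530.93


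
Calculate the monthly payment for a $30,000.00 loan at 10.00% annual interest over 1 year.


Loan payment formula: PMT = PV × r / (1 − (1 + r)^(−n))
Monthly rate r = 0.1/12 ≈ 0.00833333, n = 12 months
Denominator: 1 − (1 + 0.1/12)^(−12) = 0.0947876
PMT = $30,000.00 × (0.1/12) / 0.0947876
PMT = $2,637.48 per month

PMT = PV × r / (1-(1+r)^(-n)) = $2,637.48/month


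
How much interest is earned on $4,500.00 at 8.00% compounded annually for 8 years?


Compound interest earned = final amount − principal.
A = P(1 + r/n)^(nt) = $4,500.00 × (1 + 0.08/1)^(1 × 8) = $8,329.19
Interest = A − P = $8,329.19 − $4,500.00 = $3,829.19

Interest = A - P = $3,829.19


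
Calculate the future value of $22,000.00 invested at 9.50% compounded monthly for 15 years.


Compound interest formula: A = P(1 + r/n)^(nt)
A = $22,000.00 × (1 + 0.095/12)^(12 × 15)
Growth factor: (1 + 0.095/12)^180 = 4.134593
A = $22,000.00 × 4.134593
A = $90,961.05

A = P(1 + r/n)^(nt) = $90,961.05


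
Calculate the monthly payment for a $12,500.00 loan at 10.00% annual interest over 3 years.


Loan payment formula: PMT = PV × r / (1 − (1 + r)^(−n))
Monthly rate r = 0.1/12 ≈ 0.00833333, n = 36 months
Denominator: 1 − (1 + 0.1/12)^(−36) = 0.258260
PMT = $12,500.00 × (0.1/12) / 0.258260
PMT = $403.34 per month

PMT = PV × r / (1-(1+r)^(-n)) = $403.34/month


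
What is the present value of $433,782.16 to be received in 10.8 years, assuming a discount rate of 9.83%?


Present value formula: PV = FV / (1 + r)^t
PV = $433,782.16 / (1 + 0.0983)^10.8
PV = $433,782.16 / 2.7528758
PV = $157,574.18

PV = FV / (1 + r)^t = $157,574.18


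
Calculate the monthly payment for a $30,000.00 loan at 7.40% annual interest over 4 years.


Loan payment formula: PMT = PV × r / (1 − (1 + r)^(−n))
Monthly rate r = 0.074/12 ≈ 0.00616667, n = 48 months
Denominator: 1 − (1 + 0.074/12)^(−48) = 0.255536
PMT = $30,000.00 × (0.074/12) / 0.255536
PMT = $723.97 per month

PMT = PV × r / (1-(1+r)^(-n)) = $723.97/month


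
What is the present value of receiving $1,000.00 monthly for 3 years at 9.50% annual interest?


Present value of an ordinary annuity: PV = PMT × (1 − (1 + r)^(−n)) / r
Monthly rate r = 0.095/12 ≈ 0.00791667, n = 36
PV = $1,000.00 × (1 − (1 + 0.095/12)^(−36)) / (0.095/12)
PV = $1,000.00 × 31.217856
PV = $31,217.86

PV = PMT × (1-(1+r)^(-n))/r = $31,217.86


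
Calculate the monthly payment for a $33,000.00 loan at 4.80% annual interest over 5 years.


Loan payment formula: PMT = PV × r / (1 − (1 + r)^(−n))
Monthly rate r = 0.048/12 = 0.004, n = 60 months
Denominator: 1 − (1 + 0.048/12)^(−60) = 0.212995
PMT = $33,000.00 × (0.048/12) / 0.212995
PMT = $619.73 per month

PMT = PV × r / (1-(1+r)^(-n)) = $619.73/month


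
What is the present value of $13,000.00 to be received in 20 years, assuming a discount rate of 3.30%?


Present value formula: PV = FV / (1 + r)^t
PV = $13,000.00 / (1 + 0.033)^20
PV = $13,000.00 / 1.914284
PV = $6,791.05

PV = FV / (1 + r)^t = $6,791.05


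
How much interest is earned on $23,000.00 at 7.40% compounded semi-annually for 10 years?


Compound interest earned = final amount − principal.
A = P(1 + r/n)^(nt) = $23,000.00 × (1 + 0.074/2)^(2 × 10) = $47,566.69
Interest = A − P = $47,566.69 − $23,000.00 = $24,566.69

Interest = A - P = $24,566.69


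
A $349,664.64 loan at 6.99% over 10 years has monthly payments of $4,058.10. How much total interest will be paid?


Total paid over the life of the loan = PMT × n.
Total paid = $4,058.10 × 120 = $486,972.00
Total interest = total paid − principal = $486,972.00 − $349,664.64 = $137,307.36

Total interest = (PMT × n) - PV = $137,307.36


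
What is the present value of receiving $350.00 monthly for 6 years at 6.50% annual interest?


Present value of an ordinary annuity: PV = PMT × (1 − (1 + r)^(−n)) / r
Monthly rate r = 0.065/12 ≈ 0.00541667, n = 72
PV = $350.00 × (1 − (1 + 0.065/12)^(−72)) / (0.065/12)
PV = $350.00 × 59.488649
PV = $20,821.03

PV = PMT × (1-(1+r)^(-n))/r = $20,821.03


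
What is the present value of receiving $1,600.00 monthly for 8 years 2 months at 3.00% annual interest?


Present value of an ordinary annuity: PV = PMT × (1 − (1 + r)^(−n)) / r
Monthly rate r = 0.03/12 = 0.0025, n = 98
PV = $1,600.00 × (1 − (1 + 0.03/12)^(−98)) / (0.03/12)
PV = $1,600.00 × 86.822448
PV = $138,915.92

PV = PMT × (1-(1+r)^(-n))/r = $138,915.92


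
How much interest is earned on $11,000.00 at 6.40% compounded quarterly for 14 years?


Compound interest earned = final amount − principal.
A = P(1 + r/n)^(nt) = $11,000.00 × (1 + 0.064/4)^(4 × 14) = $26,757.18
Interest = A − P = $26,757.18 − $11,000.00 = $15,757.18

Interest = A - P = $15,757.18


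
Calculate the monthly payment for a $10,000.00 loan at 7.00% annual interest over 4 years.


Loan payment formula: PMT = PV × r / (1 − (1 + r)^(−n))
Monthly rate r = 0.07/12 ≈ 0.00583333, n = 48 months
Denominator: 1 − (1 + 0.07/12)^(−48) = 0.243601
PMT = $10,000.00 × (0.07/12) / 0.243601
PMT = $239.46 per month

PMT = PV × r / (1-(1+r)^(-n)) = $239.46/month


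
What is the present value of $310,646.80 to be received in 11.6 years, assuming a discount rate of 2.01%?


Present value formula: PV = FV / (1 + r)^t
PV = $310,646.80 / (1 + 0.0201)^11.6
PV = $310,646.80 / 1.25966735
PV = $246,610.19

PV = FV / (1 + r)^t = $246,610.19


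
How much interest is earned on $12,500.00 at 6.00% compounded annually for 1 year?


Compound interest earned = final amount − principal.
A = P(1 + r/n)^(nt) = $12,500.00 × (1 + 0.06/1)^(1 × 1) = $13,250.00
Interest = A − P = $13,250.00 − $12,500.00 = $750.00

Interest = A - P = $750.00


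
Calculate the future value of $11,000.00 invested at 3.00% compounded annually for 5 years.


Compound interest formula: A = P(1 + r/n)^(nt)
A = $11,000.00 × (1 + 0.03/1)^(1 × 5)
Growth factor: (1 + 0.03/1)^5 = 1.159274
A = $11,000.00 × 1.159274
A = $12,752.01

A = P(1 + r/n)^(nt) = $12,752.01


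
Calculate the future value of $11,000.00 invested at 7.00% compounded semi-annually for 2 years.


Compound interest formula: A = P(1 + r/n)^(nt)
A = $11,000.00 × (1 + 0.07/2)^(2 × 2)
Growth factor: (1 + 0.07/2)^4 = 1.147523
A = $11,000.00 × 1.147523
A = $12,622.75

A = P(1 + r/n)^(nt) = $12,622.75


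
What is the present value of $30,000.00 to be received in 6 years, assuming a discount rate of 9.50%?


Present value formula: PV = FV / (1 + r)^t
PV = $30,000.00 / (1 + 0.095)^6
PV = $30,000.00 / 1.723791
PV = $17,403.50

PV = FV / (1 + r)^t = $17,403.50


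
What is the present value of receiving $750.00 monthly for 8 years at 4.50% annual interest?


Present value of an ordinary annuity: PV = PMT × (1 − (1 + r)^(−n)) / r
Monthly rate r = 0.045/12 = 0.00375, n = 96
PV = $750.00 × (1 − (1 + 0.045/12)^(−96)) / (0.045/12)
PV = $750.00 × 80.494336
PV = $60,370.75

PV = PMT × (1-(1+r)^(-n))/r = $60,370.75


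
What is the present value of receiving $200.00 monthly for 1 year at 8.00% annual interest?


Present value of an ordinary annuity: PV = PMT × (1 − (1 + r)^(−n)) / r
Monthly rate r = 0.08/12 ≈ 0.00666667, n = 12
PV = $200.00 × (1 − (1 + 0.08/12)^(−12)) / (0.08/12)
PV = $200.00 × 11.495782
PV = $2,299.16

PV = PMT × (1-(1+r)^(-n))/r = $2,299.16


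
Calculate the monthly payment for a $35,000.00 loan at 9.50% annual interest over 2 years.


Loan payment formula: PMT = PV × r / (1 − (1 + r)^(−n))
Monthly rate r = 0.095/12 ≈ 0.00791667, n = 24 months
Denominator: 1 − (1 + 0.095/12)^(−24) = 0.172422
PMT = $35,000.00 × (0.095/12) / 0.172422
PMT = $1,607.01 per month

PMT = PV × r / (1-(1+r)^(-n)) = $1,607.01/month


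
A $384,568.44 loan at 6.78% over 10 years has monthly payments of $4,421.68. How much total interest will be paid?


Total paid over the life of the loan = PMT × n.
Total paid = $4,421.68 × 120 = $530,601.60
Total interest = total paid − principal = $530,601.60 − $384,568.44 = $146,033.16

Total interest = (PMT × n) - PV = $146,033.16


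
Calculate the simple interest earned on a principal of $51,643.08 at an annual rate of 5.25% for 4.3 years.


Simple interest formula: I = P × r × t
I = $51,643.08 × 0.0525 × 4.3
I = $11,658.43

I = P × r × t = $11,658.43


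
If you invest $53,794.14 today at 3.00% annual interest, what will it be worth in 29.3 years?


Future value formula: FV = PV × (1 + r)^t
FV = $53,794.14 × (1 + 0.03)^29.3
FV = $53,794.14 × 2.3775556
FV = $127,898.56

FV = PV × (1 + r)^t = $127,898.56


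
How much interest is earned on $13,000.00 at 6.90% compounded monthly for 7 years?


Compound interest earned = final amount − principal.
A = P(1 + r/n)^(nt) = $13,000.00 × (1 + 0.069/12)^(12 × 7) = $21,042.96
Interest = A − P = $21,042.96 − $13,000.00 = $8,042.96

Interest = A - P = $8,042.96


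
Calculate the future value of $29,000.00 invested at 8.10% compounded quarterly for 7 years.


Compound interest formula: A = P(1 + r/n)^(nt)
A = $29,000.00 × (1 + 0.081/4)^(4 × 7)
Growth factor: (1 + 0.081/4)^28 = 1.753012
A = $29,000.00 × 1.753012
A = $50,837.35

A = P(1 + r/n)^(nt) = $50,837.35


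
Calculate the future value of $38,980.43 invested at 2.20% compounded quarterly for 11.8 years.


Compound interest formula: A = P(1 + r/n)^(nt)
A = $38,980.43 × (1 + 0.022/4)^(4 × 11.8)
Growth factor: (1 + 0.022/4)^47.2 = 1.2954896
A = $38,980.43 × 1.2954896
A = $50,498.74

A = P(1 + r/n)^(nt) = $50,498.74


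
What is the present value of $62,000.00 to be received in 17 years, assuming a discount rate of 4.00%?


Present value formula: PV = FV / (1 + r)^t
PV = $62,000.00 / (1 + 0.04)^17
PV = $62,000.00 / 1.9479005
PV = $31,829.14

PV = FV / (1 + r)^t = $31,829.14


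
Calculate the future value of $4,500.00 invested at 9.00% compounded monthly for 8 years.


Compound interest formula: A = P(1 + r/n)^(nt)
A = $4,500.00 × (1 + 0.09/12)^(12 × 8)
Growth factor: (1 + 0.09/12)^96 = 2.0489212
A = $4,500.00 × 2.0489212
A = $9,220.15

A = P(1 + r/n)^(nt) = $9,220.15


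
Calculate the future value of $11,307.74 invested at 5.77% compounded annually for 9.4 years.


Compound interest formula: A = P(1 + r/n)^(nt)
A = $11,307.74 × (1 + 0.0577/1)^(1 × 9.4)
Growth factor: (1 + 0.0577/1)^9.4 = 1.694367
A = $11,307.74 × 1.694367
A = $19,159.46

A = P(1 + r/n)^(nt) = $19,159.46


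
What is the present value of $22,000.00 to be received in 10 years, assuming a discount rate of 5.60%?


Present value formula: PV = FV / (1 + r)^t
PV = $22,000.00 / (1 + 0.056)^10
PV = $22,000.00 / 1.7244046
PV = $12,758.03

PV = FV / (1 + r)^t = $12,758.03


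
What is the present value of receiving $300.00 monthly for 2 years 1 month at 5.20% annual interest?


Present value of an ordinary annuity: PV = PMT × (1 − (1 + r)^(−n)) / r
Monthly rate r = 0.052/12 ≈ 0.00433333, n = 25
PV = $300.00 × (1 − (1 + 0.052/12)^(−25)) / (0.052/12)
PV = $300.00 × 23.644967
PV = $7,093.49

PV = PMT × (1-(1+r)^(-n))/r = $7,093.49


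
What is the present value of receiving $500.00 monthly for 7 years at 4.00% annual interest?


Present value of an ordinary annuity: PV = PMT × (1 − (1 + r)^(−n)) / r
Monthly rate r = 0.04/12 ≈ 0.00333333, n = 84
PV = $500.00 × (1 − (1 + 0.04/12)^(−84)) / (0.04/12)
PV = $500.00 × 73.159278
PV = $36,579.64

PV = PMT × (1-(1+r)^(-n))/r = $36,579.64


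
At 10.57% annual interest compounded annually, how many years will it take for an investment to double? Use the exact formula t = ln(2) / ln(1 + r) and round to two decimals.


Doubling condition: (1 + r)^t = 2
Take ln of both sides: t × ln(1 + r) = ln(2)
t = ln(2) / ln(1 + r)
t = 0.693147 / 0.100479
t = 6.90

t = ln(2) / ln(1 + r) = 6.90 years


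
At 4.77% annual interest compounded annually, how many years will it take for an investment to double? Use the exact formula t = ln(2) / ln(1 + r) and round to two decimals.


Doubling condition: (1 + r)^t = 2
Take ln of both sides: t × ln(1 + r) = ln(2)
t = ln(2) / ln(1 + r)
t = 0.693147 / 0.046597
t = 14.88

t = ln(2) / ln(1 + r) = 14.88 years


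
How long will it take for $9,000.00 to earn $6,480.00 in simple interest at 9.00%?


Rearrange the simple interest formula for t:
I = P × r × t  ⇒  t = I / (P × r)
t = $6,480.00 / ($9,000.00 × 0.09)
t = 8

t = I/(P×r) = 8 years


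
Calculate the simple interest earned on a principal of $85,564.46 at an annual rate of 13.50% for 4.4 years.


Simple interest formula: I = P × r × t
I = $85,564.46 × 0.135 × 4.4
I = $50,825.29

I = P × r × t = $50,825.29


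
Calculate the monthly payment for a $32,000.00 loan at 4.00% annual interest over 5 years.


Loan payment formula: PMT = PV × r / (1 − (1 + r)^(−n))
Monthly rate r = 0.04/12 ≈ 0.00333333, n = 60 months
Denominator: 1 − (1 + 0.04/12)^(−60) = 0.180997
PMT = $32,000.00 × (0.04/12) / 0.180997
PMT = $589.33 per month

PMT = PV × r / (1-(1+r)^(-n)) = $589.33/month


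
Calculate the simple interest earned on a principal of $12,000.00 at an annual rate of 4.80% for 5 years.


Simple interest formula: I = P × r × t
I = $12,000.00 × 0.048 × 5
I = $2,880.00

I = P × r × t = $2,880.00


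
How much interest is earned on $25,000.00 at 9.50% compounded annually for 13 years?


Compound interest earned = final amount − principal.
A = P(1 + r/n)^(nt) = $25,000.00 × (1 + 0.095/1)^(1 × 13) = $81,343.63
Interest = A − P = $81,343.63 − $25,000.00 = $56,343.63

Interest = A - P = $56,343.63


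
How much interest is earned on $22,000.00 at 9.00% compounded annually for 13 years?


Compound interest earned = final amount − principal.
A = P(1 + r/n)^(nt) = $22,000.00 × (1 + 0.09/1)^(1 × 13) = $67,447.70
Interest = A − P = $67,447.70 − $22,000.00 = $45,447.70

Interest = A - P = $45,447.70


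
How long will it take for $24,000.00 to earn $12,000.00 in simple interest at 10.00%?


Rearrange the simple interest formula for t:
I = P × r × t  ⇒  t = I / (P × r)
t = $12,000.00 / ($24,000.00 × 0.1)
t = 5

t = I/(P×r) = 5 years


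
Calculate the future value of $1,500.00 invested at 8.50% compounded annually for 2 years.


Compound interest formula: A = P(1 + r/n)^(nt)
A = $1,500.00 × (1 + 0.085/1)^(1 × 2)
Growth factor: (1 + 0.085/1)^2 = 1.177225
A = $1,500.00 × 1.177225
A = $1,765.84

A = P(1 + r/n)^(nt) = $1,765.84


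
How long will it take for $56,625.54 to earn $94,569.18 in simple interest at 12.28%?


Rearrange the simple interest formula for t:
I = P × r × t  ⇒  t = I / (P × r)
t = $94,569.18 / ($56,625.54 × 0.1228)
t = 13.6

t = I/(P×r) = 13.6 years


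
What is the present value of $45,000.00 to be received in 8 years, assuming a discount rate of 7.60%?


Present value formula: PV = FV / (1 + r)^t
PV = $45,000.00 / (1 + 0.076)^8
PV = $45,000.00 / 1.796794
PV = $25,044.61

PV = FV / (1 + r)^t = $25,044.61


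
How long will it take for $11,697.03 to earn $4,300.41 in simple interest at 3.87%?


Rearrange the simple interest formula for t:
I = P × r × t  ⇒  t = I / (P × r)
t = $4,300.41 / ($11,697.03 × 0.0387)
t = 9.5

t = I/(P×r) = 9.5 years


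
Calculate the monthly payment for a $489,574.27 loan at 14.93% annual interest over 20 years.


Loan payment formula: PMT = PV × r / (1 − (1 + r)^(−n))
Monthly rate r = 0.1493/12 ≈ 0.01244167, n = 240 months
Denominator: 1 − (1 + 0.1493/12)^(−240) = 0.948572
PMT = $489,574.27 × (0.1493/12) / 0.948572
PMT = $6,421.36 per month

PMT = PV × r / (1-(1+r)^(-n)) = $6,421.36/month


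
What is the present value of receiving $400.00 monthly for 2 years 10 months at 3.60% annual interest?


Present value of an ordinary annuity: PV = PMT × (1 − (1 + r)^(−n)) / r
Monthly rate r = 0.036/12 = 0.003, n = 34
PV = $400.00 × (1 − (1 + 0.036/12)^(−34)) / (0.036/12)
PV = $400.00 × 32.277517
PV = $12,911.01

PV = PMT × (1-(1+r)^(-n))/r = $12,911.01


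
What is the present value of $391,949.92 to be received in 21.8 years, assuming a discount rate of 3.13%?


Present value formula: PV = FV / (1 + r)^t
PV = $391,949.92 / (1 + 0.0313)^21.8
PV = $391,949.92 / 1.957913
PV = $200,187.61

PV = FV / (1 + r)^t = $200,187.61


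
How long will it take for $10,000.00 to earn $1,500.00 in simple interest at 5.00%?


Rearrange the simple interest formula for t:
I = P × r × t  ⇒  t = I / (P × r)
t = $1,500.00 / ($10,000.00 × 0.05)
t = 3

t = I/(P×r) = 3 years


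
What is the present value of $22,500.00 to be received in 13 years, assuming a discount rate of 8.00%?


Present value formula: PV = FV / (1 + r)^t
PV = $22,500.00 / (1 + 0.08)^13
PV = $22,500.00 / 2.719624
PV = $8,273.20

PV = FV / (1 + r)^t = $8,273.20


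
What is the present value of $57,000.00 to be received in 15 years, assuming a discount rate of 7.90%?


Present value formula: PV = FV / (1 + r)^t
PV = $57,000.00 / (1 + 0.079)^15
PV = $57,000.00 / 3.128396
PV = $18,220.20

PV = FV / (1 + r)^t = $18,220.20


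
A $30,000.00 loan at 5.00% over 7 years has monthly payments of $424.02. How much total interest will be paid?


Total paid over the life of the loan = PMT × n.
Total paid = $424.02 × 84 = $35,617.68
Total interest = total paid − principal = $35,617.68 − $30,000.00 = $5,617.68

Total interest = (PMT × n) - PV = $5,617.68


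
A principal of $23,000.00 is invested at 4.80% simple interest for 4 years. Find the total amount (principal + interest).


Total amount formula: A = P(1 + rt) = P + P·r·t
Interest: I = P × r × t = $23,000.00 × 0.048 × 4 = $4,416.00
A = P + I = $23,000.00 + $4,416.00 = $27,416.00

A = P + I = P(1 + rt) = $27,416.00


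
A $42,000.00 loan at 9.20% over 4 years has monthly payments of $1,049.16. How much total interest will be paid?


Total paid over the life of the loan = PMT × n.
Total paid = $1,049.16 × 48 = $50,359.68
Total interest = total paid − principal = $50,359.68 − $42,000.00 = $8,359.68

Total interest = (PMT × n) - PV = $8,359.68


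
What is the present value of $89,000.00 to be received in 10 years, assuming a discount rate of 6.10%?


Present value formula: PV = FV / (1 + r)^t
PV = $89,000.00 / (1 + 0.061)^10
PV = $89,000.00 / 1.8078144
PV = $49,230.72

PV = FV / (1 + r)^t = $49,230.72


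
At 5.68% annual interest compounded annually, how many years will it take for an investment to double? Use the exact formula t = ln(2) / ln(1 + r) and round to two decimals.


Doubling condition: (1 + r)^t = 2
Take ln of both sides: t × ln(1 + r) = ln(2)
t = ln(2) / ln(1 + r)
t = 0.693147 / 0.055245
t = 12.55

t = ln(2) / ln(1 + r) = 12.55 years


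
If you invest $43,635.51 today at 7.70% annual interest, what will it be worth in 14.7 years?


Future value formula: FV = PV × (1 + r)^t
FV = $43,635.51 × (1 + 0.077)^14.7
FV = $43,635.51 × 2.97557457
FV = $129,840.71

FV = PV × (1 + r)^t = $129,840.71


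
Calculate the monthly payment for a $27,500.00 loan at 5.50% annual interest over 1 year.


Loan payment formula: PMT = PV × r / (1 − (1 + r)^(−n))
Monthly rate r = 0.055/12 ≈ 0.00458333, n = 12 months
Denominator: 1 − (1 + 0.055/12)^(−12) = 0.053396
PMT = $27,500.00 × (0.055/12) / 0.053396
PMT = $2,360.51 per month

PMT = PV × r / (1-(1+r)^(-n)) = $2,360.51/month


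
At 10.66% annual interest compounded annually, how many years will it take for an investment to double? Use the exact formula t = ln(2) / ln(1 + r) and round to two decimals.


Doubling condition: (1 + r)^t = 2
Take ln of both sides: t × ln(1 + r) = ln(2)
t = ln(2) / ln(1 + r)
t = 0.693147 / 0.101292
t = 6.84

t = ln(2) / ln(1 + r) = 6.84 years


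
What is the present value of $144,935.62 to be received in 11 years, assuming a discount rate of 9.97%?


Present value formula: PV = FV / (1 + r)^t
PV = $144,935.62 / (1 + 0.0997)^11
PV = $144,935.62 / 2.844569
PV = $50,951.70

PV = FV / (1 + r)^t = $50,951.70


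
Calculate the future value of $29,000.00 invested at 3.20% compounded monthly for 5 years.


Compound interest formula: A = P(1 + r/n)^(nt)
A = $29,000.00 × (1 + 0.032/12)^(12 × 5)
Growth factor: (1 + 0.032/12)^60 = 1.173261
A = $29,000.00 × 1.173261
A = $34,024.57

A = P(1 + r/n)^(nt) = $34,024.57


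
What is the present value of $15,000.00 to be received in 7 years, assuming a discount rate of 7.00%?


Present value formula: PV = FV / (1 + r)^t
PV = $15,000.00 / (1 + 0.07)^7
PV = $15,000.00 / 1.605781
PV = $9,341.25

PV = FV / (1 + r)^t = $9,341.25


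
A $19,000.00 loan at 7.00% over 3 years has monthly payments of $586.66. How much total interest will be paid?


Total paid over the life of the loan = PMT × n.
Total paid = $586.66 × 36 = $21,119.76
Total interest = total paid − principal = $21,119.76 − $19,000.00 = $2,119.76

Total interest = (PMT × n) - PV = $2,119.76


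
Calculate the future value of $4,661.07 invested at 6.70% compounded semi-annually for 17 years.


Compound interest formula: A = P(1 + r/n)^(nt)
A = $4,661.07 × (1 + 0.067/2)^(2 × 17)
Growth factor: (1 + 0.067/2)^34 = 3.065888
A = $4,661.07 × 3.065888
A = $14,290.32

A = P(1 + r/n)^(nt) = $14,290.32


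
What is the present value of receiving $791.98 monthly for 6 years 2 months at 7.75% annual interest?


Present value of an ordinary annuity: PV = PMT × (1 − (1 + r)^(−n)) / r
Monthly rate r = 0.0775/12 ≈ 0.00645833, n = 74
PV = $791.98 × (1 − (1 + 0.0775/12)^(−74)) / (0.0775/12)
PV = $791.98 × 58.679622
PV = $46,473.09

PV = PMT × (1-(1+r)^(-n))/r = $46,473.09


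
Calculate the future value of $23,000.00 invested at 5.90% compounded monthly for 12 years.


Compound interest formula: A = P(1 + r/n)^(nt)
A = $23,000.00 × (1 + 0.059/12)^(12 × 12)
Growth factor: (1 + 0.059/12)^144 = 2.0264088
A = $23,000.00 × 2.0264088
A = $46,607.40

A = P(1 + r/n)^(nt) = $46,607.40


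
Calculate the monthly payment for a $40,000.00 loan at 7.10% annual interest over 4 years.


Loan payment formula: PMT = PV × r / (1 − (1 + r)^(−n))
Monthly rate r = 0.071/12 ≈ 0.00591667, n = 48 months
Denominator: 1 − (1 + 0.071/12)^(−48) = 0.246603
PMT = $40,000.00 × (0.071/12) / 0.246603
PMT = $959.71 per month

PMT = PV × r / (1-(1+r)^(-n)) = $959.71/month


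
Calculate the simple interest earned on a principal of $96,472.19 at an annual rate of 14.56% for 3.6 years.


Simple interest formula: I = P × r × t
I = $96,472.19 × 0.1456 × 3.6
I = $50,566.86

I = P × r × t = $50,566.86


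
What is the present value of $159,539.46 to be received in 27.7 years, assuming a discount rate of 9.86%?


Present value formula: PV = FV / (1 + r)^t
PV = $159,539.46 / (1 + 0.0986)^27.7
PV = $159,539.46 / 13.528722
PV = $11,792.65

PV = FV / (1 + r)^t = $11,792.65


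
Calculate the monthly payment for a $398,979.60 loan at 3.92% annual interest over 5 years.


Loan payment formula: PMT = PV × r / (1 − (1 + r)^(−n))
Monthly rate r = 0.0392/12 ≈ 0.00326667, n = 60 months
Denominator: 1 − (1 + 0.0392/12)^(−60) = 0.1777251
PMT = $398,979.60 × (0.0392/12) / 0.1777251
PMT = $7,333.42 per month

PMT = PV × r / (1-(1+r)^(-n)) = $7,333.42/month


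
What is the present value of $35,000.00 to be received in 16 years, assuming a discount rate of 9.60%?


Present value formula: PV = FV / (1 + r)^t
PV = $35,000.00 / (1 + 0.096)^16
PV = $35,000.00 / 4.334798
PV = $8,074.19

PV = FV / (1 + r)^t = $8,074.19


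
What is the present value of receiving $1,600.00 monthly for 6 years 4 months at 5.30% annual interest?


Present value of an ordinary annuity: PV = PMT × (1 − (1 + r)^(−n)) / r
Monthly rate r = 0.053/12 ≈ 0.00441667, n = 76
PV = $1,600.00 × (1 − (1 + 0.053/12)^(−76)) / (0.053/12)
PV = $1,600.00 × 64.440024
PV = $103,104.04

PV = PMT × (1-(1+r)^(-n))/r = $103,104.04


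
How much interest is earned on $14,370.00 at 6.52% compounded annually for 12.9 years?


Compound interest earned = final amount − principal.
A = P(1 + r/n)^(nt) = $14,370.00 × (1 + 0.0652/1)^(1 × 12.9) = $32,457.77
Interest = A − P = $32,457.77 − $14,370.00 = $18,087.77

Interest = A - P = $18,087.77


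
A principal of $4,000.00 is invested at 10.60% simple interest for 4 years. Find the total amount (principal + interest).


Total amount formula: A = P(1 + rt) = P + P·r·t
Interest: I = P × r × t = $4,000.00 × 0.106 × 4 = $1,696.00
A = P + I = $4,000.00 + $1,696.00 = $5,696.00

A = P + I = P(1 + rt) = $5,696.00


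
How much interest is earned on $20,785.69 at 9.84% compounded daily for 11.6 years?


Compound interest earned = final amount − principal.
A = P(1 + r/n)^(nt) = $20,785.69 × (1 + 0.0984/365)^(365 × 11.6) = $65,075.68
Interest = A − P = $65,075.68 − $20,785.69 = $44,289.99

Interest = A - P = $44,289.99


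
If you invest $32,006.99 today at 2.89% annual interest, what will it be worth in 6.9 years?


Future value formula: FV = PV × (1 + r)^t
FV = $32,006.99 × (1 + 0.0289)^6.9
FV = $32,006.99 × 1.2172362
FV = $38,960.07

FV = PV × (1 + r)^t = $38,960.07


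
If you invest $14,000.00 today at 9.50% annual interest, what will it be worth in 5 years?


Future value formula: FV = PV × (1 + r)^t
FV = $14,000.00 × (1 + 0.095)^5
FV = $14,000.00 × 1.5742387
FV = $22,039.34

FV = PV × (1 + r)^t = $22,039.34


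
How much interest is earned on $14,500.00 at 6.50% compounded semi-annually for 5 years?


Compound interest earned = final amount − principal.
A = P(1 + r/n)^(nt) = $14,500.00 × (1 + 0.065/2)^(2 × 5) = $19,964.97
Interest = A − P = $19,964.97 − $14,500.00 = $5,464.97

Interest = A - P = $5,464.97


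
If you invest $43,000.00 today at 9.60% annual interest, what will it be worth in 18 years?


Future value formula: FV = PV × (1 + r)^t
FV = $43,000.00 × (1 + 0.096)^18
FV = $43,000.00 × 5.20702874
FV = $223,902.24

FV = PV × (1 + r)^t = $223,902.24


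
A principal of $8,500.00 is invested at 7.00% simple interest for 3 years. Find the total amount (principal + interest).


Total amount formula: A = P(1 + rt) = P + P·r·t
Interest: I = P × r × t = $8,500.00 × 0.07 × 3 = $1,785.00
A = P + I = $8,500.00 + $1,785.00 = $10,285.00

A = P + I = P(1 + rt) = $10,285.00


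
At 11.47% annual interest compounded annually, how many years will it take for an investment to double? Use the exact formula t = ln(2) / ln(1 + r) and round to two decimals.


Doubling condition: (1 + r)^t = 2
Take ln of both sides: t × ln(1 + r) = ln(2)
t = ln(2) / ln(1 + r)
t = 0.693147 / 0.108585
t = 6.38

t = ln(2) / ln(1 + r) = 6.38 years


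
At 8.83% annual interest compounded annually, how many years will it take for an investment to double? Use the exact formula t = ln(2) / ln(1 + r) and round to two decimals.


Doubling condition: (1 + r)^t = 2
Take ln of both sides: t × ln(1 + r) = ln(2)
t = ln(2) / ln(1 + r)
t = 0.693147 / 0.084617
t = 8.19

t = ln(2) / ln(1 + r) = 8.19 years


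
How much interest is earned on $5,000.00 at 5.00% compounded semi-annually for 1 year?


Compound interest earned = final amount − principal.
A = P(1 + r/n)^(nt) = $5,000.00 × (1 + 0.05/2)^(2 × 1) = $5,253.12
Interest = A − P = $5,253.12 − $5,000.00 = $253.12

Interest = A - P = $253.12


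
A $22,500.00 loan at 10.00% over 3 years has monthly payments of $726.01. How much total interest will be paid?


Total paid over the life of the loan = PMT × n.
Total paid = $726.01 × 36 = $26,136.36
Total interest = total paid − principal = $26,136.36 − $22,500.00 = $3,636.36

Total interest = (PMT × n) - PV = $3,636.36


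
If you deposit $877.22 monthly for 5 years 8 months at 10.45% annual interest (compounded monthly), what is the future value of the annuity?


Future value of an ordinary annuity: FV = PMT × ((1 + r)^n − 1) / r
Monthly rate r = 0.1045/12 ≈ 0.00870833, n = 68
FV = $877.22 × ((1 + 0.1045/12)^68 − 1) / (0.1045/12)
FV = $877.22 × 92.241834
FV = $80,916.38

FV = PMT × ((1+r)^n - 1)/r = $80,916.38


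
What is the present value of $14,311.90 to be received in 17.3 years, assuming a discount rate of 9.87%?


Present value formula: PV = FV / (1 + r)^t
PV = $14,311.90 / (1 + 0.0987)^17.3
PV = $14,311.90 / 5.095759
PV = $2,808.59

PV = FV / (1 + r)^t = $2,808.59


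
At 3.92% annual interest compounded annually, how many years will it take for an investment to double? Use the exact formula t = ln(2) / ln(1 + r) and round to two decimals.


Doubling condition: (1 + r)^t = 2
Take ln of both sides: t × ln(1 + r) = ln(2)
t = ln(2) / ln(1 + r)
t = 0.693147 / 0.038451
t = 18.03

t = ln(2) / ln(1 + r) = 18.03 years


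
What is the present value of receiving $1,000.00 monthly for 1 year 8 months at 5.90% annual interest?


Present value of an ordinary annuity: PV = PMT × (1 − (1 + r)^(−n)) / r
Monthly rate r = 0.059/12 ≈ 0.00491667, n = 20
PV = $1,000.00 × (1 − (1 + 0.059/12)^(−20)) / (0.059/12)
PV = $1,000.00 × 19.003699
PV = $19,003.70

PV = PMT × (1-(1+r)^(-n))/r = $19,003.70


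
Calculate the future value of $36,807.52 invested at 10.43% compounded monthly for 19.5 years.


Compound interest formula: A = P(1 + r/n)^(nt)
A = $36,807.52 × (1 + 0.1043/12)^(12 × 19.5)
Growth factor: (1 + 0.1043/12)^234 = 7.5765815
A = $36,807.52 × 7.5765815
A = $278,875.18

A = P(1 + r/n)^(nt) = $278,875.18


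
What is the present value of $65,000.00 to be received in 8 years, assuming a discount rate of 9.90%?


Present value formula: PV = FV / (1 + r)^t
PV = $65,000.00 / (1 + 0.099)^8
PV = $65,000.00 / 2.1280486
PV = $30,544.42

PV = FV / (1 + r)^t = $30,544.42


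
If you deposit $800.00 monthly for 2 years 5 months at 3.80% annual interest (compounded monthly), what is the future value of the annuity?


Future value of an ordinary annuity: FV = PMT × ((1 + r)^n − 1) / r
Monthly rate r = 0.038/12 ≈ 0.00316667, n = 29
FV = $800.00 × ((1 + 0.038/12)^29 − 1) / (0.038/12)
FV = $800.00 × 30.323074
FV = $24,258.46

FV = PMT × ((1+r)^n - 1)/r = $24,258.46


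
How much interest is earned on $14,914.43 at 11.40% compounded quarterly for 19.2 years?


Compound interest earned = final amount − principal.
A = P(1 + r/n)^(nt) = $14,914.43 × (1 + 0.114/4)^(4 × 19.2) = $129,091.19
Interest = A − P = $129,091.19 − $14,914.43 = $114,176.76

Interest = A - P = $114,176.76


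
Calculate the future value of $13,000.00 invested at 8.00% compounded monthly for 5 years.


Compound interest formula: A = P(1 + r/n)^(nt)
A = $13,000.00 × (1 + 0.08/12)^(12 × 5)
Growth factor: (1 + 0.08/12)^60 = 1.4898457
A = $13,000.00 × 1.4898457
A = $19,367.99

A = P(1 + r/n)^(nt) = $19,367.99


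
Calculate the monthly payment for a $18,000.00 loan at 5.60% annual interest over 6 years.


Loan payment formula: PMT = PV × r / (1 − (1 + r)^(−n))
Monthly rate r = 0.056/12 ≈ 0.00466667, n = 72 months
Denominator: 1 − (1 + 0.056/12)^(−72) = 0.284818
PMT = $18,000.00 × (0.056/12) / 0.284818
PMT = $294.93 per month

PMT = PV × r / (1-(1+r)^(-n)) = $294.93/month


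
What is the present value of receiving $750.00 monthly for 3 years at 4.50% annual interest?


Present value of an ordinary annuity: PV = PMT × (1 − (1 + r)^(−n)) / r
Monthly rate r = 0.045/12 = 0.00375, n = 36
PV = $750.00 × (1 − (1 + 0.045/12)^(−36)) / (0.045/12)
PV = $750.00 × 33.616921
PV = $25,212.69

PV = PMT × (1-(1+r)^(-n))/r = $25,212.69


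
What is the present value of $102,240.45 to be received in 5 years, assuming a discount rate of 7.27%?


Present value formula: PV = FV / (1 + r)^t
PV = $102,240.45 / (1 + 0.0727)^5
PV = $102,240.45 / 1.420337
PV = $71,983.23

PV = FV / (1 + r)^t = $71,983.23


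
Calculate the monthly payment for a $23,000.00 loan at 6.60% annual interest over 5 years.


Loan payment formula: PMT = PV × r / (1 − (1 + r)^(−n))
Monthly rate r = 0.066/12 = 0.0055, n = 60 months
Denominator: 1 − (1 + 0.066/12)^(−60) = 0.280426
PMT = $23,000.00 × (0.066/12) / 0.280426
PMT = $451.10 per month

PMT = PV × r / (1-(1+r)^(-n)) = $451.10/month


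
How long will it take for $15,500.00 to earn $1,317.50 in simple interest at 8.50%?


Rearrange the simple interest formula for t:
I = P × r × t  ⇒  t = I / (P × r)
t = $1,317.50 / ($15,500.00 × 0.085)
t = 1

t = I/(P×r) = 1 year


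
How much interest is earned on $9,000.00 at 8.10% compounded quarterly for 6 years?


Compound interest earned = final amount − principal.
A = P(1 + r/n)^(nt) = $9,000.00 × (1 + 0.081/4)^(4 × 6) = $14,561.33
Interest = A − P = $14,561.33 − $9,000.00 = $5,561.33

Interest = A - P = $5,561.33
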